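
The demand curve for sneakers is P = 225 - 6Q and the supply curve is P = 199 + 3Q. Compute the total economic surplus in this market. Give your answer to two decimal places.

37.56

Setting demand equal to supply, 26 = 9Q, so Q* = 2.8889 and P* = 207.6667.
Total surplus is the full triangle between the curves from 0 to Q*: (1/2)(2.8889)(225 - 199) = 37.5556.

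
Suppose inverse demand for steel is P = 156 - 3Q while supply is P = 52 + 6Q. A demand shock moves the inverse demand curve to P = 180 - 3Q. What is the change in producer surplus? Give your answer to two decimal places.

Initial equilibrium: Q_0 = 11.5556, P_0 = 121.3333; CS_0 = (1/2)(11.5556)(34.6667) = 200.2963, PS_0 = (1/2)(11.5556)(69.3333) = 400.5926.
New equilibrium: 180 - 3Q = 52 + 6Q gives Q_1 = 14.2222, P_1 = 137.3333; CS_1 = 303.4074, PS_1 = 606.8148.
Change in producer surplus = 606.8148 - 400.5926 = 206.2222.

206.22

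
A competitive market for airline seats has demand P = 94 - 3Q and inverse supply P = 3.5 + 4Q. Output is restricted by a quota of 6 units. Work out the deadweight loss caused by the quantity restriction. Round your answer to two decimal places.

168.02

Without the quota, 94 - 3Q = 3.5 + 4Q gives Q* = 12.9286.
At Q = 6 the demand price is 94 - 3(6) = 76 and the supply price is 3.5 + 4(6) = 27.5.
Deadweight loss is the triangle between the curves from 6 to 12.9286: (1/2)(76 - 27.5)(12.9286 - 6) = 168.0179.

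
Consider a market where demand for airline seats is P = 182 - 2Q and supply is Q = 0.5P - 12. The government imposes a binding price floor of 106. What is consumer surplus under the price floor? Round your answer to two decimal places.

Rewriting supply in inverse form: P = 24 + 2Q.
Without the control, 182 - 2Q = 24 + 2Q so Q* = 39.5 and P* = 103.
At P = 106, buyers demand (182 - 106)/2 = 38 while sellers would supply more, so the quantity traded is 38 at price 106.
CS is the triangle under demand above 106: (1/2)(38)(182 - 106) = 1444.

1444.00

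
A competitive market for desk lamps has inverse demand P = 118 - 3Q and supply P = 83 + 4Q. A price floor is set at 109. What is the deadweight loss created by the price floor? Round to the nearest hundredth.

Without the control, 118 - 3Q = 83 + 4Q so Q* = 5 and P* = 103.
At the floor price 109, quantity demanded is (118 - 109)/3 = 3; demand is the short side, so Q = 3 trades at P = 109.
At Q = 3 the demand price is 109 and the supply price is 95. Deadweight loss is the triangle between the curves from 3 to 5: (1/2)(109 - 95)(5 - 3) = 14.

14.00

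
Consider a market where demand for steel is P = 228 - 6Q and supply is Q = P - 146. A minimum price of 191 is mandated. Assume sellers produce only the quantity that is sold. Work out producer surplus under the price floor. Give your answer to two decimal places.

Rewriting supply in inverse form: P = 146 + Q.
Free-market equilibrium: 228 - 6Q = 146 + Q gives Q* = 11.7143, P* = 157.7143.
At P = 191, buyers demand (228 - 191)/6 = 6.1667 while sellers would supply more, so the quantity traded is 6.1667 at price 191.
The supply price at Q = 6.1667 is 152.1667. PS is the trapezoid between 191 and supply over [0, 6.1667]: (1/2)[(191 - 146) + (191 - 152.1667)](6.1667) = 258.4861.

258.49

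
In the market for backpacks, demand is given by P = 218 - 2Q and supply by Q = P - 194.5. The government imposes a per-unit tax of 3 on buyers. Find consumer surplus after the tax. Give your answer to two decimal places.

46.69

Rewriting supply in inverse form: P = 194.5 + Q.
Pre-tax equilibrium: 218 - 2Q = 194.5 + Q gives Q* = 7.8333, P* = 202.3333.
With the tax, buyers' net willingness to pay falls by 3: (218 - 3) - 2Q = 194.5 + Q, so Q_t = 6.8333. Buyers pay P_b = 204.3333; sellers receive P_s = P_b - 3 = 201.3333.
Consumer surplus is the triangle under demand above P_b: (1/2)(6.8333)(218 - 204.3333) = 46.6944.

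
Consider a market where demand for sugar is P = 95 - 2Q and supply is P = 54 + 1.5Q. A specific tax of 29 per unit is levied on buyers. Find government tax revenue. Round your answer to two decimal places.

99.43

Without the tax, 95 - 2Q = 54 + 1.5Q so Q* = 11.7143 and P* = 71.5714.
A tax on buyers shifts demand down by 29: (95 - 29) - 2Q = 54 + 1.5Q, so Q_t = 3.4286. Buyers pay P_b = 88.1429; sellers receive P_s = P_b - 29 = 59.1429.
Revenue is the tax times quantity traded: 29 x 3.4286 = 99.4286.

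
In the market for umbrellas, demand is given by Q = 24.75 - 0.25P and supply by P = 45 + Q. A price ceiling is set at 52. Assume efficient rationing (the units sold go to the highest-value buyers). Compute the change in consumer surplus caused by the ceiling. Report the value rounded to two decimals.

-2.28

Rewriting demand in inverse form: P = 99 - 4Q.
Free-market equilibrium: 99 - 4Q = 45 + Q gives Q* = 10.8, P* = 55.8.
At the ceiling price 52, quantity supplied is (52 - 45)/1 = 7; supply is the short side, so Q = 7 trades at P = 52.
CS goes from (1/2)(10.8)(43.2) = 233.28 to 231 (computed as (99 - 52)(7) - (1/2)(4)(7)^2), a change of -2.28.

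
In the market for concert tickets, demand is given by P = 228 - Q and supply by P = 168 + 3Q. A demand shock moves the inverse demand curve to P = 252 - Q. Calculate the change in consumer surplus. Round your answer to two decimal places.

108.00

Initial equilibrium: Q_0 = 15, P_0 = 213; CS_0 = (1/2)(15)(15) = 112.5, PS_0 = (1/2)(15)(45) = 337.5.
New equilibrium: 252 - Q = 168 + 3Q gives Q_1 = 21, P_1 = 231; CS_1 = 220.5, PS_1 = 661.5.
Change in consumer surplus = 220.5 - 112.5 = 108.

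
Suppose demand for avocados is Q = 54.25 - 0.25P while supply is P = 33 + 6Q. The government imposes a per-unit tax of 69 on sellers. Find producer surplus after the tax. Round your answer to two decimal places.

Rewriting demand in inverse form: P = 217 - 4Q.
Without the tax, 217 - 4Q = 33 + 6Q so Q* = 18.4 and P* = 143.4.
With the tax, sellers need 69 more per unit: 217 - 4Q = 33 + 6Q + 69, so Q_t = 11.5. Buyers pay P_b = 171; sellers receive P_s = P_b - 69 = 102.
Producer surplus is the triangle above supply below P_s: (1/2)(11.5)(102 - 33) = 396.75.

396.75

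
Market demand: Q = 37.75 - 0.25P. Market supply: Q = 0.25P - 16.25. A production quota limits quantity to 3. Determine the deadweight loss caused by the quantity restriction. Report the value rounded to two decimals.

240.25

Rewriting demand in inverse form: P = 151 - 4Q.
Rewriting supply in inverse form: P = 65 + 4Q.
Without the quota, 151 - 4Q = 65 + 4Q gives Q* = 10.75.
At Q = 3 the demand price is 151 - 4(3) = 139 and the supply price is 65 + 4(3) = 77.
Deadweight loss is the triangle between the curves from 3 to 10.75: (1/2)(139 - 77)(10.75 - 3) = 240.25.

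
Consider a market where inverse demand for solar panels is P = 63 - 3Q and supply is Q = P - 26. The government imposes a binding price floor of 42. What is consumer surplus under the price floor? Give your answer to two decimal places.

Rewriting supply in inverse form: P = 26 + Q.
Without the control, 63 - 3Q = 26 + Q so Q* = 9.25 and P* = 35.25.
At the floor price 42, quantity demanded is (63 - 42)/3 = 7; demand is the short side, so Q = 7 trades at P = 42.
CS is the triangle under demand above 42: (1/2)(7)(63 - 42) = 73.5.

73.50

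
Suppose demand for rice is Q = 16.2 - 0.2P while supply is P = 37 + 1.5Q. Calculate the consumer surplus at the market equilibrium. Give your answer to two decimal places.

114.56

Rewriting demand in inverse form: P = 81 - 5Q.
Set 81 - 5Q = 37 + 1.5Q, which gives 44 = 6.5Q, so Q* = 6.7692 and P* = 81 - 5(6.7692) = 47.1538.
Consumer surplus is the triangle under demand above P*: (1/2)(6.7692)(81 - 47.1538) = (1/2)(6.7692)(33.8462) = 114.5562.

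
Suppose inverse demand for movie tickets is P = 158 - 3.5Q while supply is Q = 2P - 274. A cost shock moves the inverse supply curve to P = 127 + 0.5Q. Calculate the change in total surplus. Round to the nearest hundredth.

Rewriting supply in inverse form: P = 137 + 0.5Q.
Initial equilibrium: Q_0 = 5.25, P_0 = 139.625; CS_0 = (1/2)(5.25)(18.375) = 48.2344, PS_0 = (1/2)(5.25)(2.625) = 6.8906.
New equilibrium: 158 - 3.5Q = 127 + 0.5Q gives Q_1 = 7.75, P_1 = 130.875; CS_1 = 105.1094, PS_1 = 15.0156.
Change in total surplus = (105.1094 + 15.0156) - (48.2344 + 6.8906) = 65.

65.00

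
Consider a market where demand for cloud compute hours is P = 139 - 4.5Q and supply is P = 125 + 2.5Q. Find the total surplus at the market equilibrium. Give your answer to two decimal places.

Equilibrium: 139 - 4.5Q = 125 + 2.5Q, so Q* = 2 and P* = 130.
CS = (1/2)(2)(9) = 9 and PS = (1/2)(2)(5) = 5, so total surplus = 14.

14.00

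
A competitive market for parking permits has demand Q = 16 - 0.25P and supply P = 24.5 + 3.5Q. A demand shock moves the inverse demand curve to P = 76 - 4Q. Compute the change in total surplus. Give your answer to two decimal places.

Rewriting demand in inverse form: P = 64 - 4Q.
Initial equilibrium: Q_0 = 5.2667, P_0 = 42.9333; CS_0 = (1/2)(5.2667)(21.0667) = 55.4756, PS_0 = (1/2)(5.2667)(18.4333) = 48.5411.
New equilibrium: 76 - 4Q = 24.5 + 3.5Q gives Q_1 = 6.8667, P_1 = 48.5333; CS_1 = 94.3022, PS_1 = 82.5144.
Change in total surplus = (94.3022 + 82.5144) - (55.4756 + 48.5411) = 72.8.

72.80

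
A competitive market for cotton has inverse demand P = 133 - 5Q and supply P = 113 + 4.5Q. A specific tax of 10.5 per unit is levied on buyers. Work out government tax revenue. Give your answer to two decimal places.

Pre-tax equilibrium: 133 - 5Q = 113 + 4.5Q gives Q* = 2.1053, P* = 122.4737.
A tax on buyers shifts demand down by 10.5: (133 - 10.5) - 5Q = 113 + 4.5Q, so Q_t = 1. Buyers pay P_b = 128; sellers receive P_s = P_b - 10.5 = 117.5.
Revenue is the tax times quantity traded: 10.5 x 1 = 10.5.

10.50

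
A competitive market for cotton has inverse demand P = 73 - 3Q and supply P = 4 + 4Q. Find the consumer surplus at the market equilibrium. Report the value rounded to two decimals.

145.74

Setting demand equal to supply, 69 = 7Q, so Q* = 9.8571 and P* = 43.4286.
CS is the area between the demand curve and P* from 0 to Q*: (1/2)(9.8571)(29.5714) = 145.7449.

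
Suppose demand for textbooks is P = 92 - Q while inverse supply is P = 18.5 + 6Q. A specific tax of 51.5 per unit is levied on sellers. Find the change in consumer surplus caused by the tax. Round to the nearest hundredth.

-50.19

Without the tax, 92 - Q = 18.5 + 6Q so Q* = 10.5 and P* = 81.5.
With the tax, sellers need 51.5 more per unit: 92 - Q = 18.5 + 6Q + 51.5, so Q_t = 3.1429. Buyers pay P_b = 88.8571; sellers receive P_s = P_b - 51.5 = 37.3571.
CS falls from (1/2)(10.5)(10.5) = 55.125 to (1/2)(3.1429)(3.1429) = 4.9388, a change of -50.1862.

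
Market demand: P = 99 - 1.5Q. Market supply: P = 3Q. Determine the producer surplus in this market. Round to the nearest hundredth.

Equilibrium: 99 - 1.5Q = 3Q, so Q* = 22 and P* = 66.
PS is the area between P* and the supply curve from 0 to Q*: (1/2)(22)(66) = 726.

726.00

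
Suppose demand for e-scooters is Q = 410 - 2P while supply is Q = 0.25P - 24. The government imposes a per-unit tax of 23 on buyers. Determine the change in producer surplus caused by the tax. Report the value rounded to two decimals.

-442.96

Rewriting demand in inverse form: P = 205 - 0.5Q.
Rewriting supply in inverse form: P = 96 + 4Q.
Without the tax, 205 - 0.5Q = 96 + 4Q so Q* = 24.2222 and P* = 192.8889.
With the tax, buyers' net willingness to pay falls by 23: (205 - 23) - 0.5Q = 96 + 4Q, so Q_t = 19.1111. Buyers pay P_b = 195.4444; sellers receive P_s = P_b - 23 = 172.4444.
Producers lose the trapezoid between P_s and P* out to Q_t plus the triangle from Q_t to Q*: change in PS = 730.4691 - 1173.4321 = -442.963.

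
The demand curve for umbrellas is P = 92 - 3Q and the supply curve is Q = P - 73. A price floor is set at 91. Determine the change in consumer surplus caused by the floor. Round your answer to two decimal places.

Rewriting supply in inverse form: P = 73 + Q.
Without the control, 92 - 3Q = 73 + Q so Q* = 4.75 and P* = 77.75.
At the floor price 91, quantity demanded is (92 - 91)/3 = 0.3333; demand is the short side, so Q = 0.3333 trades at P = 91.
CS goes from (1/2)(4.75)(14.25) = 33.8438 to 0.1667 (computed as (92 - 91)(0.3333) - (1/2)(3)(0.3333)^2), a change of -33.6771.

-33.68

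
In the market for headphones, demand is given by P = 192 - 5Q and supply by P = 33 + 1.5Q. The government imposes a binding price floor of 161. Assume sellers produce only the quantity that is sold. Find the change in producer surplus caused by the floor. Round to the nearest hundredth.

315.99

Without the control, 192 - 5Q = 33 + 1.5Q so Q* = 24.4615 and P* = 69.6923.
At the floor price 161, quantity demanded is (192 - 161)/5 = 6.2; demand is the short side, so Q = 6.2 trades at P = 161.
PS goes from (1/2)(24.4615)(36.6923) = 448.7751 to 764.77 (computed as (161 - 33)(6.2) - (1/2)(1.5)(6.2)^2), a change of 315.9949.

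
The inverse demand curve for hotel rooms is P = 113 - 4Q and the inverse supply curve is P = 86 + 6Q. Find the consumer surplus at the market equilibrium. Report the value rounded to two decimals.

Set 113 - 4Q = 86 + 6Q, which gives 27 = 10Q, so Q* = 2.7 and P* = 113 - 4(2.7) = 102.2.
CS is the area between the demand curve and P* from 0 to Q*: (1/2)(2.7)(10.8) = 14.58.

14.58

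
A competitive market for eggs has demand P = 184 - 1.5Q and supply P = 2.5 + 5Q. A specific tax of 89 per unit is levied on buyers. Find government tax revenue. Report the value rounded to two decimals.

1266.54

Without the tax, 184 - 1.5Q = 2.5 + 5Q so Q* = 27.9231 and P* = 142.1154.
With the tax, buyers' net willingness to pay falls by 89: (184 - 89) - 1.5Q = 2.5 + 5Q, so Q_t = 14.2308. Buyers pay P_b = 162.6538; sellers receive P_s = P_b - 89 = 73.6538.
Tax revenue = t x Q_t = 89 x 14.2308 = 1266.5385.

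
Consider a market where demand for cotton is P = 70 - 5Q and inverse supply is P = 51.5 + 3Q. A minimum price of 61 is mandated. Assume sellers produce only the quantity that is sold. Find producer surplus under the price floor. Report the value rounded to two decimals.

12.24

Free-market equilibrium: 70 - 5Q = 51.5 + 3Q gives Q* = 2.3125, P* = 58.4375.
At P = 61, buyers demand (70 - 61)/5 = 1.8 while sellers would supply more, so the quantity traded is 1.8 at price 61.
The supply price at Q = 1.8 is 56.9. PS is the trapezoid between 61 and supply over [0, 1.8]: (1/2)[(61 - 51.5) + (61 - 56.9)](1.8) = 12.24.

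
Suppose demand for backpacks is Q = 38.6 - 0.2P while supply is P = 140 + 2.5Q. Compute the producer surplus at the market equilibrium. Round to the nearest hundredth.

62.42

Rewriting demand in inverse form: P = 193 - 5Q.
Setting demand equal to supply, 53 = 7.5Q, so Q* = 7.0667 and P* = 157.6667.
PS is the area between P* and the supply curve from 0 to Q*: (1/2)(7.0667)(17.6667) = 62.4222.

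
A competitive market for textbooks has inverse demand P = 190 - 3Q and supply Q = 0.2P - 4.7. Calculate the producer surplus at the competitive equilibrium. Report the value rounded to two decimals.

Rewriting supply in inverse form: P = 23.5 + 5Q.
Equilibrium: 190 - 3Q = 23.5 + 5Q, so Q* = 20.8125 and P* = 127.5625.
The supply curve's price intercept is 23.5, so PS = (1/2)(Q*)(P* - 23.5) = (1/2)(20.8125)(104.0625) = 1082.9004.

1082.90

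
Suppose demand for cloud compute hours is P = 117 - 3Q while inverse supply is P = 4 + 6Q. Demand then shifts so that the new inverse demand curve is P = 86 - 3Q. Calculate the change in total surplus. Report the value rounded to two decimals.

-335.83

Initial equilibrium: Q_0 = 12.5556, P_0 = 79.3333; CS_0 = (1/2)(12.5556)(37.6667) = 236.463, PS_0 = (1/2)(12.5556)(75.3333) = 472.9259.
New equilibrium: 86 - 3Q = 4 + 6Q gives Q_1 = 9.1111, P_1 = 58.6667; CS_1 = 124.5185, PS_1 = 249.037.
Change in total surplus = (124.5185 + 249.037) - (236.463 + 472.9259) = -335.8333.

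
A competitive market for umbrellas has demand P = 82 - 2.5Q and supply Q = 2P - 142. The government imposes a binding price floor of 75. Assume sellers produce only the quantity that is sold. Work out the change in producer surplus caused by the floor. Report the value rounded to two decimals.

Rewriting supply in inverse form: P = 71 + 0.5Q.
Free-market equilibrium: 82 - 2.5Q = 71 + 0.5Q gives Q* = 3.6667, P* = 72.8333.
At P = 75, buyers demand (82 - 75)/2.5 = 2.8 while sellers would supply more, so the quantity traded is 2.8 at price 75.
PS goes from (1/2)(3.6667)(1.8333) = 3.3611 to 9.24 (computed as (75 - 71)(2.8) - (1/2)(0.5)(2.8)^2), a change of 5.8789.

5.88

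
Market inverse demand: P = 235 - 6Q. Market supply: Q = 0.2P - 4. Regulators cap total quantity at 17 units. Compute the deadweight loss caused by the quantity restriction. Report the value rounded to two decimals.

35.64

Rewriting supply in inverse form: P = 20 + 5Q.
Unrestricted equilibrium: Q* = (235 - 20)/(6 + 5) = 19.5455.
At Q = 17 the demand price is 235 - 6(17) = 133 and the supply price is 20 + 5(17) = 105.
Deadweight loss is the triangle between the curves from 17 to 19.5455: (1/2)(133 - 105)(19.5455 - 17) = 35.6364.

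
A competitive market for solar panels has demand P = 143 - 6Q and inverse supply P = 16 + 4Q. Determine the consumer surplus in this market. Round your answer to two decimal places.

Set 143 - 6Q = 16 + 4Q, which gives 127 = 10Q, so Q* = 12.7 and P* = 143 - 6(12.7) = 66.8.
The demand choke price is 143, so CS = (1/2)(Q*)(143 - P*) = (1/2)(12.7)(76.2) = 483.87.

483.87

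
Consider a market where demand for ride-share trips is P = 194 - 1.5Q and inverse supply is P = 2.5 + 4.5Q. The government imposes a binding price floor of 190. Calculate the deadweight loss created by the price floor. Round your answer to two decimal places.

Without the control, 194 - 1.5Q = 2.5 + 4.5Q so Q* = 31.9167 and P* = 146.125.
At P = 190, buyers demand (194 - 190)/1.5 = 2.6667 while sellers would supply more, so the quantity traded is 2.6667 at price 190.
The lost-trades triangle has base Q* - 2.6667 = 29.25 and height equal to the gap between the curves at Q = 2.6667, which is 190 - 14.5 = 175.5. DWL = (1/2)(29.25)(175.5) = 2566.6875.

2566.69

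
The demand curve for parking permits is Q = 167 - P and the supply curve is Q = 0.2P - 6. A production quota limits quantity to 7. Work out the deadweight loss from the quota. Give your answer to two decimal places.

752.08

Rewriting demand in inverse form: P = 167 - Q.
Rewriting supply in inverse form: P = 30 + 5Q.
Unrestricted equilibrium: Q* = (167 - 30)/(1 + 5) = 22.8333.
At Q = 7 the demand price is 167 - (7) = 160 and the supply price is 30 + 5(7) = 65.
DWL = (1/2)(gap between curves at 7) x (Q* - 7) = (1/2)(95)(15.8333) = 752.0833.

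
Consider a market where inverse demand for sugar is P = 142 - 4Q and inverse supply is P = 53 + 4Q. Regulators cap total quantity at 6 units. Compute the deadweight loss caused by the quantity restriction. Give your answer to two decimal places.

105.06

Unrestricted equilibrium: Q* = (142 - 53)/(4 + 4) = 11.125.
At Q = 6 the demand price is 142 - 4(6) = 118 and the supply price is 53 + 4(6) = 77.
DWL = (1/2)(gap between curves at 6) x (Q* - 6) = (1/2)(41)(5.125) = 105.0625.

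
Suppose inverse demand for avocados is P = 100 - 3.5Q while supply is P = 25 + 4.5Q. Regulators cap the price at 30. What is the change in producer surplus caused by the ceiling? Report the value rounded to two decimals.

-194.98

Without the control, 100 - 3.5Q = 25 + 4.5Q so Q* = 9.375 and P* = 67.1875.
At P = 30, sellers supply (30 - 25)/4.5 = 1.1111 while buyers want more, so the quantity traded is 1.1111 at price 30.
PS goes from (1/2)(9.375)(42.1875) = 197.7539 to 2.7778 (computed as (30 - 25)(1.1111) - (1/2)(4.5)(1.1111)^2), a change of -194.9761.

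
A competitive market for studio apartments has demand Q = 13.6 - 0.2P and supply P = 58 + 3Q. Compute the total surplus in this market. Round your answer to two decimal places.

6.25

Rewriting demand in inverse form: P = 68 - 5Q.
Set 68 - 5Q = 58 + 3Q, which gives 10 = 8Q, so Q* = 1.25 and P* = 68 - 5(1.25) = 61.75.
CS = (1/2)(1.25)(6.25) = 3.9062 and PS = (1/2)(1.25)(3.75) = 2.3438, so total surplus = 6.25.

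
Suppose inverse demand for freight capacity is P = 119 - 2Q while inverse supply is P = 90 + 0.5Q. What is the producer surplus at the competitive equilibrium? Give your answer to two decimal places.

33.64

Setting demand equal to supply, 29 = 2.5Q, so Q* = 11.6 and P* = 95.8.
PS is the area between P* and the supply curve from 0 to Q*: (1/2)(11.6)(5.8) = 33.64.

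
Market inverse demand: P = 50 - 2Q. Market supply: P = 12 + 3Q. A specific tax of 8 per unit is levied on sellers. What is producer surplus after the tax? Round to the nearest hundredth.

Without the tax, 50 - 2Q = 12 + 3Q so Q* = 7.6 and P* = 34.8.
A tax on sellers shifts supply up by 8: 50 - 2Q = 12 + 3Q + 8, so Q_t = 6. Buyers pay P_b = 38; sellers receive P_s = P_b - 8 = 30.
Producer surplus is the triangle above supply below P_s: (1/2)(6)(30 - 12) = 54.

54.00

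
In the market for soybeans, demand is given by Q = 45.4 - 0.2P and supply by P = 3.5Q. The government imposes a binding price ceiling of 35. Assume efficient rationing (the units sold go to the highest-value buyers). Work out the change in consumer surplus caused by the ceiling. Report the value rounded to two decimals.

Rewriting demand in inverse form: P = 227 - 5Q.
Without the control, 227 - 5Q = 3.5Q so Q* = 26.7059 and P* = 93.4706.
At P = 35, sellers supply (35 - 0)/3.5 = 10 while buyers want more, so the quantity traded is 10 at price 35.
CS goes from (1/2)(26.7059)(133.5294) = 1783.0104 to 1670 (computed as (227 - 35)(10) - (1/2)(5)(10)^2), a change of -113.0104.

-113.01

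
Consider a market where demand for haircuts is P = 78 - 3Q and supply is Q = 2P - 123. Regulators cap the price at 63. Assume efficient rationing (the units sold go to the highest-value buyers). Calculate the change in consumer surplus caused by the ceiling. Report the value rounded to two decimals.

-1.84

Rewriting supply in inverse form: P = 61.5 + 0.5Q.
Without the control, 78 - 3Q = 61.5 + 0.5Q so Q* = 4.7143 and P* = 63.8571.
At the ceiling price 63, quantity supplied is (63 - 61.5)/0.5 = 3; supply is the short side, so Q = 3 trades at P = 63.
CS goes from (1/2)(4.7143)(14.1429) = 33.3367 to 31.5 (computed as (78 - 63)(3) - (1/2)(3)(3)^2), a change of -1.8367.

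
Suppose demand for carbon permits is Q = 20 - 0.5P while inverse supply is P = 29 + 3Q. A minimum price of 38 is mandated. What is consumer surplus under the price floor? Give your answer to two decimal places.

1.00

Rewriting demand in inverse form: P = 40 - 2Q.
Free-market equilibrium: 40 - 2Q = 29 + 3Q gives Q* = 2.2, P* = 35.6.
At P = 38, buyers demand (40 - 38)/2 = 1 while sellers would supply more, so the quantity traded is 1 at price 38.
CS is the triangle under demand above 38: (1/2)(1)(40 - 38) = 1.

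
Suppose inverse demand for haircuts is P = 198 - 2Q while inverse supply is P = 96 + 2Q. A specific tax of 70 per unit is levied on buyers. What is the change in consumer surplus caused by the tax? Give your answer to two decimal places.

-586.25

Without the tax, 198 - 2Q = 96 + 2Q so Q* = 25.5 and P* = 147.
A tax on buyers shifts demand down by 70: (198 - 70) - 2Q = 96 + 2Q, so Q_t = 8. Buyers pay P_b = 182; sellers receive P_s = P_b - 70 = 112.
Consumers lose the trapezoid between P* and P_b out to Q_t plus the triangle from Q_t to Q*: change in CS = 64 - 650.25 = -586.25.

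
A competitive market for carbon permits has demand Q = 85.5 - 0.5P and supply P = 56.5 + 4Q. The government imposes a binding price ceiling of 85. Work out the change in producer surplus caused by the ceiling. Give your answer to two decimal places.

-626.82

Rewriting demand in inverse form: P = 171 - 2Q.
Without the control, 171 - 2Q = 56.5 + 4Q so Q* = 19.0833 and P* = 132.8333.
At P = 85, sellers supply (85 - 56.5)/4 = 7.125 while buyers want more, so the quantity traded is 7.125 at price 85.
PS goes from (1/2)(19.0833)(76.3333) = 728.3472 to 101.5312 (computed as (85 - 56.5)(7.125) - (1/2)(4)(7.125)^2), a change of -626.816.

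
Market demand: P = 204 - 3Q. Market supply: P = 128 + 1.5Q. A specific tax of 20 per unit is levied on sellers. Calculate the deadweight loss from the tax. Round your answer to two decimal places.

44.44

Pre-tax equilibrium: 204 - 3Q = 128 + 1.5Q gives Q* = 16.8889, P* = 153.3333.
A tax on sellers shifts supply up by 20: 204 - 3Q = 128 + 1.5Q + 20, so Q_t = 12.4444. Buyers pay P_b = 166.6667; sellers receive P_s = P_b - 20 = 146.6667.
The welfare triangle lost has base Q* - Q_t = 4.4444 and height t = 20, so DWL = (1/2)(4.4444)(20) = 44.4444.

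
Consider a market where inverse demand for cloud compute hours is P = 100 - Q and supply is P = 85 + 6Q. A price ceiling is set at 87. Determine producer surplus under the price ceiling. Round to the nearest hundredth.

0.33

Without the control, 100 - Q = 85 + 6Q so Q* = 2.1429 and P* = 97.8571.
At the ceiling price 87, quantity supplied is (87 - 85)/6 = 0.3333; supply is the short side, so Q = 0.3333 trades at P = 87.
PS is the triangle above supply below 87: (1/2)(0.3333)(87 - 85) = 0.3333.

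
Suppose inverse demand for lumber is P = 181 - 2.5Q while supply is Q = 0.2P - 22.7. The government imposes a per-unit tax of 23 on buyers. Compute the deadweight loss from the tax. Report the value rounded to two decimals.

35.27

Rewriting supply in inverse form: P = 113.5 + 5Q.
Without the tax, 181 - 2.5Q = 113.5 + 5Q so Q* = 9 and P* = 158.5.
A tax on buyers shifts demand down by 23: (181 - 23) - 2.5Q = 113.5 + 5Q, so Q_t = 5.9333. Buyers pay P_b = 166.1667; sellers receive P_s = P_b - 23 = 143.1667.
The welfare triangle lost has base Q* - Q_t = 3.0667 and height t = 23, so DWL = (1/2)(3.0667)(23) = 35.2667.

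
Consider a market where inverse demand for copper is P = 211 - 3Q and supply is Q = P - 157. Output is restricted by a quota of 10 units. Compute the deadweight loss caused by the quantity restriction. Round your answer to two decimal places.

24.50

Rewriting supply in inverse form: P = 157 + Q.
Unrestricted equilibrium: Q* = (211 - 157)/(3 + 1) = 13.5.
At Q = 10 the demand price is 211 - 3(10) = 181 and the supply price is 157 + (10) = 167.
DWL = (1/2)(gap between curves at 10) x (Q* - 10) = (1/2)(14)(3.5) = 24.5.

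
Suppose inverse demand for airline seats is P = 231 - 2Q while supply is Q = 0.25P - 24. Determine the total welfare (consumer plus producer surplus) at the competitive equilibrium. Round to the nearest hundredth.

Rewriting supply in inverse form: P = 96 + 4Q.
Set 231 - 2Q = 96 + 4Q, which gives 135 = 6Q, so Q* = 22.5 and P* = 231 - 2(22.5) = 186.
CS = (1/2)(22.5)(45) = 506.25 and PS = (1/2)(22.5)(90) = 1012.5, so total surplus = 1518.75.

1518.75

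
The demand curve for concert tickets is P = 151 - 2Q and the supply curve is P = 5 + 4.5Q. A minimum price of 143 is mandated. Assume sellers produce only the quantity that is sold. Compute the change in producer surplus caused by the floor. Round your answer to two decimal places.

-619.17

Free-market equilibrium: 151 - 2Q = 5 + 4.5Q gives Q* = 22.4615, P* = 106.0769.
At P = 143, buyers demand (151 - 143)/2 = 4 while sellers would supply more, so the quantity traded is 4 at price 143.
PS goes from (1/2)(22.4615)(101.0769) = 1135.1716 to 516 (computed as (143 - 5)(4) - (1/2)(4.5)(4)^2), a change of -619.1716.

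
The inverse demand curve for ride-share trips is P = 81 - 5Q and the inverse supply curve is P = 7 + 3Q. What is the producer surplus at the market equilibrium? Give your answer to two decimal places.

128.34

Setting demand equal to supply, 74 = 8Q, so Q* = 9.25 and P* = 34.75.
PS is the area between P* and the supply curve from 0 to Q*: (1/2)(9.25)(27.75) = 128.3438.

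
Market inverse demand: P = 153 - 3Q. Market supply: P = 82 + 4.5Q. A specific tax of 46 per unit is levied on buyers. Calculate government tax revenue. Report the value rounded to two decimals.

Without the tax, 153 - 3Q = 82 + 4.5Q so Q* = 9.4667 and P* = 124.6.
With the tax, buyers' net willingness to pay falls by 46: (153 - 46) - 3Q = 82 + 4.5Q, so Q_t = 3.3333. Buyers pay P_b = 143; sellers receive P_s = P_b - 46 = 97.
Revenue is the tax times quantity traded: 46 x 3.3333 = 153.3333.

153.33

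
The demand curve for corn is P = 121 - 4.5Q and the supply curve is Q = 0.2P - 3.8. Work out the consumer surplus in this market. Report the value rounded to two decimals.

259.38

Rewriting supply in inverse form: P = 19 + 5Q.
Set 121 - 4.5Q = 19 + 5Q, which gives 102 = 9.5Q, so Q* = 10.7368 and P* = 121 - 4.5(10.7368) = 72.6842.
CS is the area between the demand curve and P* from 0 to Q*: (1/2)(10.7368)(48.3158) = 259.3795.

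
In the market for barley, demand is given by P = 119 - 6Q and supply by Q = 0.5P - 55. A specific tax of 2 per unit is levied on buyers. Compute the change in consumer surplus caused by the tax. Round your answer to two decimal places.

-1.50

Rewriting supply in inverse form: P = 110 + 2Q.
Without the tax, 119 - 6Q = 110 + 2Q so Q* = 1.125 and P* = 112.25.
A tax on buyers shifts demand down by 2: (119 - 2) - 6Q = 110 + 2Q, so Q_t = 0.875. Buyers pay P_b = 113.75; sellers receive P_s = P_b - 2 = 111.75.
Consumers lose the trapezoid between P* and P_b out to Q_t plus the triangle from Q_t to Q*: change in CS = 2.2969 - 3.7969 = -1.5.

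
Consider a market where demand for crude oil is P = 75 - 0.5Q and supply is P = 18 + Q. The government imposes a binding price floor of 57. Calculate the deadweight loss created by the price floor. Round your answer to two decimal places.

Without the control, 75 - 0.5Q = 18 + Q so Q* = 38 and P* = 56.
At P = 57, buyers demand (75 - 57)/0.5 = 36 while sellers would supply more, so the quantity traded is 36 at price 57.
At Q = 36 the demand price is 57 and the supply price is 54. Deadweight loss is the triangle between the curves from 36 to 38: (1/2)(57 - 54)(38 - 36) = 3.

3.00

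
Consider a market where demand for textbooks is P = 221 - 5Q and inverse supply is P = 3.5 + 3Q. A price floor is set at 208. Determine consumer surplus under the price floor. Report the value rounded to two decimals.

Without the control, 221 - 5Q = 3.5 + 3Q so Q* = 27.1875 and P* = 85.0625.
At the floor price 208, quantity demanded is (221 - 208)/5 = 2.6; demand is the short side, so Q = 2.6 trades at P = 208.
CS is the triangle under demand above 208: (1/2)(2.6)(221 - 208) = 16.9.

16.90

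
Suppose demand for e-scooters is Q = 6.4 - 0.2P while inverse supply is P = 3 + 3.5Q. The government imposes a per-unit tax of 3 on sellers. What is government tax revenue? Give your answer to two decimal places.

Rewriting demand in inverse form: P = 32 - 5Q.
Pre-tax equilibrium: 32 - 5Q = 3 + 3.5Q gives Q* = 3.4118, P* = 14.9412.
A tax on sellers shifts supply up by 3: 32 - 5Q = 3 + 3.5Q + 3, so Q_t = 3.0588. Buyers pay P_b = 16.7059; sellers receive P_s = P_b - 3 = 13.7059.
Tax revenue = t x Q_t = 3 x 3.0588 = 9.1765.

9.18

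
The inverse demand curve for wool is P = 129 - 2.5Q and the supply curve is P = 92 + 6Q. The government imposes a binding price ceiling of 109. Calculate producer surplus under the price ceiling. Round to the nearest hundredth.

24.08

Free-market equilibrium: 129 - 2.5Q = 92 + 6Q gives Q* = 4.3529, P* = 118.1176.
At the ceiling price 109, quantity supplied is (109 - 92)/6 = 2.8333; supply is the short side, so Q = 2.8333 trades at P = 109.
PS is the triangle above supply below 109: (1/2)(2.8333)(109 - 92) = 24.0833.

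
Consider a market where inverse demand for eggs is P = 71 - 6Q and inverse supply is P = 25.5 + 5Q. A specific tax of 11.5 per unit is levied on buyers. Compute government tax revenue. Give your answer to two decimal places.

35.55

Without the tax, 71 - 6Q = 25.5 + 5Q so Q* = 4.1364 and P* = 46.1818.
With the tax, buyers' net willingness to pay falls by 11.5: (71 - 11.5) - 6Q = 25.5 + 5Q, so Q_t = 3.0909. Buyers pay P_b = 52.4545; sellers receive P_s = P_b - 11.5 = 40.9545.
Tax revenue = t x Q_t = 11.5 x 3.0909 = 35.5455.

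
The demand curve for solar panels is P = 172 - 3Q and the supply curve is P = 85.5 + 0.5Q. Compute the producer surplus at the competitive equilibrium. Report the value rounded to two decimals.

Setting demand equal to supply, 86.5 = 3.5Q, so Q* = 24.7143 and P* = 97.8571.
Producer surplus is the triangle above supply below P*: (1/2)(24.7143)(97.8571 - 85.5) = (1/2)(24.7143)(12.3571) = 152.699.

152.70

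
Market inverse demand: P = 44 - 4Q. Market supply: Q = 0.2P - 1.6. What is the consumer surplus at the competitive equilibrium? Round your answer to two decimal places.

32.00

Rewriting supply in inverse form: P = 8 + 5Q.
Equilibrium: 44 - 4Q = 8 + 5Q, so Q* = 4 and P* = 28.
The demand choke price is 44, so CS = (1/2)(Q*)(44 - P*) = (1/2)(4)(16) = 32.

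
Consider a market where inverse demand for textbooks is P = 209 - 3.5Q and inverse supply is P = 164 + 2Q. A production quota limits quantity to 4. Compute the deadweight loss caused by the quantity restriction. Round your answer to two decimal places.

Without the quota, 209 - 3.5Q = 164 + 2Q gives Q* = 8.1818.
At Q = 4 the demand price is 209 - 3.5(4) = 195 and the supply price is 164 + 2(4) = 172.
DWL = (1/2)(gap between curves at 4) x (Q* - 4) = (1/2)(23)(4.1818) = 48.0909.

48.09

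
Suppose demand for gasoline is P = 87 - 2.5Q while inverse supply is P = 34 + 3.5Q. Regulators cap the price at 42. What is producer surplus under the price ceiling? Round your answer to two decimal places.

Without the control, 87 - 2.5Q = 34 + 3.5Q so Q* = 8.8333 and P* = 64.9167.
At P = 42, sellers supply (42 - 34)/3.5 = 2.2857 while buyers want more, so the quantity traded is 2.2857 at price 42.
PS is the triangle above supply below 42: (1/2)(2.2857)(42 - 34) = 9.1429.

9.14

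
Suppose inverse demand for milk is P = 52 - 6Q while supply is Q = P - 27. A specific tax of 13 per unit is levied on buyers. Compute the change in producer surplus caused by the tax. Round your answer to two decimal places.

-4.91

Rewriting supply in inverse form: P = 27 + Q.
Pre-tax equilibrium: 52 - 6Q = 27 + Q gives Q* = 3.5714, P* = 30.5714.
A tax on buyers shifts demand down by 13: (52 - 13) - 6Q = 27 + Q, so Q_t = 1.7143. Buyers pay P_b = 41.7143; sellers receive P_s = P_b - 13 = 28.7143.
PS falls from (1/2)(3.5714)(3.5714) = 6.3776 to (1/2)(1.7143)(1.7143) = 1.4694, a change of -4.9082.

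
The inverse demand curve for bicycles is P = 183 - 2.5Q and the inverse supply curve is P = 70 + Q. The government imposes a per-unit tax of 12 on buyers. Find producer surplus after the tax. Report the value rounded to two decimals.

416.37

Without the tax, 183 - 2.5Q = 70 + Q so Q* = 32.2857 and P* = 102.2857.
A tax on buyers shifts demand down by 12: (183 - 12) - 2.5Q = 70 + Q, so Q_t = 28.8571. Buyers pay P_b = 110.8571; sellers receive P_s = P_b - 12 = 98.8571.
Producer surplus is the triangle above supply below P_s: (1/2)(28.8571)(98.8571 - 70) = 416.3673.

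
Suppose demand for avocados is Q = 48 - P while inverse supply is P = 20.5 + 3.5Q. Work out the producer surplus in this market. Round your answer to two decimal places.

65.35

Rewriting demand in inverse form: P = 48 - Q.
Setting demand equal to supply, 27.5 = 4.5Q, so Q* = 6.1111 and P* = 41.8889.
PS is the area between P* and the supply curve from 0 to Q*: (1/2)(6.1111)(21.3889) = 65.3549.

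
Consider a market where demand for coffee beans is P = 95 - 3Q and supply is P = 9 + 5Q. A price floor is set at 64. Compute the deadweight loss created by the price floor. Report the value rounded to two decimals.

Without the control, 95 - 3Q = 9 + 5Q so Q* = 10.75 and P* = 62.75.
At P = 64, buyers demand (95 - 64)/3 = 10.3333 while sellers would supply more, so the quantity traded is 10.3333 at price 64.
The lost-trades triangle has base Q* - 10.3333 = 0.4167 and height equal to the gap between the curves at Q = 10.3333, which is 64 - 60.6667 = 3.3333. DWL = (1/2)(0.4167)(3.3333) = 0.6944.

0.69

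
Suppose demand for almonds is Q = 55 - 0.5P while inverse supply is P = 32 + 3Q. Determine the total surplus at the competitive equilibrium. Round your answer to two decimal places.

Rewriting demand in inverse form: P = 110 - 2Q.
Setting demand equal to supply, 78 = 5Q, so Q* = 15.6 and P* = 78.8.
Total surplus is the full triangle between the curves from 0 to Q*: (1/2)(15.6)(110 - 32) = 608.4.

608.40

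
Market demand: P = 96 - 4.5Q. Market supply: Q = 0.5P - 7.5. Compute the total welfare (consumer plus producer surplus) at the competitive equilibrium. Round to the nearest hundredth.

504.69

Rewriting supply in inverse form: P = 15 + 2Q.
Setting demand equal to supply, 81 = 6.5Q, so Q* = 12.4615 and P* = 39.9231.
CS = (1/2)(12.4615)(56.0769) = 349.4024 and PS = (1/2)(12.4615)(24.9231) = 155.2899, so total surplus = 504.6923.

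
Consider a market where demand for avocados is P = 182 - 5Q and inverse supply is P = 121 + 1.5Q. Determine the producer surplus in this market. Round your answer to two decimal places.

Setting demand equal to supply, 61 = 6.5Q, so Q* = 9.3846 and P* = 135.0769.
Producer surplus is the triangle above supply below P*: (1/2)(9.3846)(135.0769 - 121) = (1/2)(9.3846)(14.0769) = 66.0533.

66.05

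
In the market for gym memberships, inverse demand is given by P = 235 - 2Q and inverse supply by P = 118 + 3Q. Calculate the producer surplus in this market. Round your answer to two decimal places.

Setting demand equal to supply, 117 = 5Q, so Q* = 23.4 and P* = 188.2.
The supply curve's price intercept is 118, so PS = (1/2)(Q*)(P* - 118) = (1/2)(23.4)(70.2) = 821.34.

821.34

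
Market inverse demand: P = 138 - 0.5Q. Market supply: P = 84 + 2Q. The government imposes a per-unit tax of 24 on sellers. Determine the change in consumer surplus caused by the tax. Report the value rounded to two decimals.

-80.64

Without the tax, 138 - 0.5Q = 84 + 2Q so Q* = 21.6 and P* = 127.2.
A tax on sellers shifts supply up by 24: 138 - 0.5Q = 84 + 2Q + 24, so Q_t = 12. Buyers pay P_b = 132; sellers receive P_s = P_b - 24 = 108.
CS falls from (1/2)(21.6)(10.8) = 116.64 to (1/2)(12)(6) = 36, a change of -80.64.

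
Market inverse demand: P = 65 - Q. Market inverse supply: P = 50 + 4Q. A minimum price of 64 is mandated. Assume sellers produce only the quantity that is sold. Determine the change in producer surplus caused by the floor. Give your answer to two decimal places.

Free-market equilibrium: 65 - Q = 50 + 4Q gives Q* = 3, P* = 62.
At the floor price 64, quantity demanded is (65 - 64)/1 = 1; demand is the short side, so Q = 1 trades at P = 64.
PS goes from (1/2)(3)(12) = 18 to 12 (computed as (64 - 50)(1) - (1/2)(4)(1)^2), a change of -6.

-6.00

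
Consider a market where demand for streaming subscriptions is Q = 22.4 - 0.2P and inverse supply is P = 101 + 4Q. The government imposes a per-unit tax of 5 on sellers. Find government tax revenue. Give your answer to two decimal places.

Rewriting demand in inverse form: P = 112 - 5Q.
Without the tax, 112 - 5Q = 101 + 4Q so Q* = 1.2222 and P* = 105.8889.
A tax on sellers shifts supply up by 5: 112 - 5Q = 101 + 4Q + 5, so Q_t = 0.6667. Buyers pay P_b = 108.6667; sellers receive P_s = P_b - 5 = 103.6667.
Tax revenue = t x Q_t = 5 x 0.6667 = 3.3333.

3.33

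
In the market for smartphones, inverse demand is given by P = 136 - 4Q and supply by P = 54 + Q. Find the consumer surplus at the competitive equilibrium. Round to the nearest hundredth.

537.92

Set 136 - 4Q = 54 + Q, which gives 82 = 5Q, so Q* = 16.4 and P* = 136 - 4(16.4) = 70.4.
CS is the area between the demand curve and P* from 0 to Q*: (1/2)(16.4)(65.6) = 537.92.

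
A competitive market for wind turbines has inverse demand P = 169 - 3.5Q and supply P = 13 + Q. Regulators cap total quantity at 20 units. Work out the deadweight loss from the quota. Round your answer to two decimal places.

484.00

Without the quota, 169 - 3.5Q = 13 + Q gives Q* = 34.6667.
At Q = 20 the demand price is 169 - 3.5(20) = 99 and the supply price is 13 + (20) = 33.
Deadweight loss is the triangle between the curves from 20 to 34.6667: (1/2)(99 - 33)(34.6667 - 20) = 484.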